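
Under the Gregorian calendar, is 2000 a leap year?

Yes

2000 is a leap year (divisible by 400).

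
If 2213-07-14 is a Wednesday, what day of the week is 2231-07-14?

Thursday

From July 14, 2213 to July 14, 2231: 18 years, of which 4 contain a Feb 29 — 14×365 + 4×366 = 6574 days.
Total: 6574 days.
6574 mod 7 = 1, so 1 day after Wednesday is Thursday.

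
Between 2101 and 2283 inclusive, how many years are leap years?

Years divisible by 4: 2104, 2108, …, 2280 — 45 in all.
Of these, 2200 is divisible by 100 but not 400, so not leap.
Leap years: 45 − 1 = 44.

44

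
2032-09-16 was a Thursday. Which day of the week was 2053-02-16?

Sunday

Day-of-year of September 16, 2032: 260.
Day-of-year of February 16, 2053: 47.
2032 has 366 days, so 366 − 260 = 106 days remain in 2032.
Full years 2033–2052: 15 common + 5 leap = 15×365 + 5×366 = 7305 days.
Total: 106 + 7305 + 47 = 7458 days.
7458 mod 7 = 3, so 3 days after Thursday is Sunday.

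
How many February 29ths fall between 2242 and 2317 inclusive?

18

Years divisible by 4: 2244, 2248, …, 2316 — 19 in all.
Of these, 2300 is divisible by 100 but not 400, so not leap.
Leap years: 19 − 1 = 18.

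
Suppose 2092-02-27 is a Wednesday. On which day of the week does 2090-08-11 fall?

Count forward from the earlier date (August 11, 2090) to the later (February 27, 2092):
August 2090: 31 − 11 = 20 days remain.
Then 17 full months totalling 518 days.
February 1–27, 2092: 27 days (2092 is a leap year).
Total: 20 + 518 + 27 = 565 days.
565 mod 7 = 5, so 5 days before Wednesday is Friday.

Friday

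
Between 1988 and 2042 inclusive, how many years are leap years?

14

Years divisible by 4: 1988, 1992, …, 2040 — 14 in all.
2000 is divisible by 400, so still leap.
No century exceptions apply. Count: 14.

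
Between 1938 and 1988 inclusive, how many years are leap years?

Years divisible by 4: 1940, 1944, …, 1988 — 13 in all.
No century exceptions apply. Count: 13.

13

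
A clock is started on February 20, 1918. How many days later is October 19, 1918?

February 1918: 28 − 20 = 8 days remain (1918 is not a leap year, so February has 28 days).
Then March (31), April (30), May (31), June (30), July (31), August (31), September (30): 31 + 30 + 31 + 30 + 31 + 31 + 30 = 214 days.
October 1–19, 1918: 19 days.
Total: 8 + 214 + 19 = 241 days.

241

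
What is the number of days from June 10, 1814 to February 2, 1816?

Day-of-year of June 10, 1814: 161.
Day-of-year of February 2, 1816: 33.
1814 has 365 days, so 365 − 161 = 204 days remain in 1814.
Full years: 1815: 365. Sum = 365.
Total: 204 + 365 + 33 = 602 days.

602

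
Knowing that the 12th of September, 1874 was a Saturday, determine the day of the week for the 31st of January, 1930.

Day-of-year of September 12, 1874: 255.
Day-of-year of January 31, 1930: 31.
1874 has 365 days, so 365 − 255 = 110 days remain in 1874.
Full years 1875–1929: 42 common + 13 leap = 42×365 + 13×366 = 20088 days.
Total: 110 + 20088 + 31 = 20229 days.
20229 mod 7 = 6, so 6 days after Saturday is Friday.

Friday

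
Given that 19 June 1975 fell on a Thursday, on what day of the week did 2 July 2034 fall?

Sunday

From June 19, 1975 to June 19, 2034: 59 years, of which 15 contain a Feb 29 — 44×365 + 15×366 = 21550 days.
(2000 is a leap year (divisible by 400).)
June 2034: 30 − 19 = 11 days remain.
July 1–2, 2034: 2 days.
Residual: 13 days.
Total: 21563 days.
21563 mod 7 = 3, so 3 days after Thursday is Sunday.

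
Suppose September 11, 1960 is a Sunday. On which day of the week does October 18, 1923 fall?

Thursday

Count forward from the earlier date (October 18, 1923) to the later (September 11, 1960):
Day-of-year of October 18, 1923: 291.
Day-of-year of September 11, 1960: 255.
1923 has 365 days, so 365 − 291 = 74 days remain in 1923.
Full years 1924–1959: 27 common + 9 leap = 27×365 + 9×366 = 13149 days.
Total: 74 + 13149 + 255 = 13478 days.
13478 mod 7 = 3, so 3 days before Sunday is Thursday.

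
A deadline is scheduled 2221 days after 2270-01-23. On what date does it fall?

2276-02-22

Count 2221 days after January 23, 2270:
January 23, 2270 → January 23, 2271: 365 days.
January 23, 2271 → January 23, 2272: 365 days.
January 23, 2272 → January 23, 2273: 366 days (2272 is a leap year).
January 23, 2273 → January 23, 2274: 365 days.
January 23, 2274 → January 23, 2275: 365 days.
January 23, 2275 → January 23, 2276: 365 days.
January 2276: 31 − 23 = 8 days remain.
February 1–22, 2276: 22 days (2276 is a leap year).
Residual: 30 days.
Total: 2221 days.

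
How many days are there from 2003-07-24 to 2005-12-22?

882

Day-of-year of July 24, 2003: 205.
Day-of-year of December 22, 2005: 356.
2003 has 365 days, so 365 − 205 = 160 days remain in 2003.
Full years: 2004: 366. Sum = 366.
Total: 160 + 366 + 356 = 882 days.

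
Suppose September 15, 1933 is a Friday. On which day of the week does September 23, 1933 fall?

Saturday

Within September 1933: 23 − 15 = 8 days.
8 mod 7 = 1, so 1 day after Friday is Saturday.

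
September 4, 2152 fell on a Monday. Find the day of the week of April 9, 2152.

Count forward from the earlier date (April 9, 2152) to the later (September 4, 2152):
April 2152: 30 − 9 = 21 days remain.
Then May (31), June (30), July (31), August (31): 31 + 30 + 31 + 31 = 123 days.
September 1–4, 2152: 4 days.
Total: 21 + 123 + 4 = 148 days.
148 mod 7 = 1, so 1 day before Monday is Sunday.

Sunday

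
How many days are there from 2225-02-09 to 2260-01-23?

12766

Day-of-year of February 9, 2225: 40.
Day-of-year of January 23, 2260: 23.
2225 has 365 days, so 365 − 40 = 325 days remain in 2225.
Full years 2226–2259: 26 common + 8 leap = 26×365 + 8×366 = 12418 days.
Total: 325 + 12418 + 23 = 12766 days.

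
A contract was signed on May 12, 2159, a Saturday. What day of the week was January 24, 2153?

Wednesday

Count forward from the earlier date (January 24, 2153) to the later (May 12, 2159):
January 24, 2153 → January 24, 2154: 365 days.
January 24, 2154 → January 24, 2155: 365 days.
January 24, 2155 → January 24, 2156: 365 days.
January 24, 2156 → January 24, 2157: 366 days (2156 is a leap year).
January 24, 2157 → January 24, 2158: 365 days.
January 24, 2158 → January 24, 2159: 365 days.
January 2159: 31 − 24 = 7 days remain.
Then February 2159 (28), March (31), April (30): 28 + 31 + 30 = 89 days.
May 1–12, 2159: 12 days.
Residual: 108 days.
Total: 2299 days.
2299 mod 7 = 3, so 3 days before Saturday is Wednesday.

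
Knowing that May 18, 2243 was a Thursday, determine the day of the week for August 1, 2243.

Tuesday

May 2243: 31 − 18 = 13 days remain.
Then June (30), July (31): 30 + 31 = 61 days.
August 1, 2243: 1 day.
Total: 13 + 61 + 1 = 75 days.
75 mod 7 = 5, so 5 days after Thursday is Tuesday.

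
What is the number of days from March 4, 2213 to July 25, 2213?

143

March 2213: 31 − 4 = 27 days remain.
Then April (30), May (31), June (30): 30 + 31 + 30 = 91 days.
July 1–25, 2213: 25 days.
Total: 27 + 91 + 25 = 143 days.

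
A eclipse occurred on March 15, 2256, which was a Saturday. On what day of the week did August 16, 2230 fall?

Monday

Count forward from the earlier date (August 16, 2230) to the later (March 15, 2256):
From August 16, 2230 to August 16, 2255: 25 years, of which 6 contain a Feb 29 — 19×365 + 6×366 = 9131 days.
August 2255: 31 − 16 = 15 days remain.
Then September (30), October (31), November (30), December (31), January (31), February 2256 (29): 30 + 31 + 30 + 31 + 31 + 29 = 182 days.
March 1–15, 2256: 15 days.
Residual: 212 days.
Total: 9343 days.
9343 mod 7 = 5, so 5 days before Saturday is Monday.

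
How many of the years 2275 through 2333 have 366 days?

Years divisible by 4: 2276, 2280, …, 2332 — 15 in all.
Of these, 2300 is divisible by 100 but not 400, so not leap.
Leap years: 15 − 1 = 14.

14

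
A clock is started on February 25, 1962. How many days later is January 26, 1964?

700

Day-of-year of February 25, 1962: 56.
Day-of-year of January 26, 1964: 26.
1962 has 365 days, so 365 − 56 = 309 days remain in 1962.
Full years: 1963: 365. Sum = 365.
Total: 309 + 365 + 26 = 700 days.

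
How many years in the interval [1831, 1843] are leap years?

3

Years divisible by 4 in [1831, 1843]: 1832, 1836, 1840.
No century exceptions apply. Count: 3.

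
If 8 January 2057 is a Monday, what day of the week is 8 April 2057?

Sunday

January 2057: 31 − 8 = 23 days remain.
Then February 2057 (28), March (31): 28 + 31 = 59 days.
April 1–8, 2057: 8 days.
Total: 23 + 59 + 8 = 90 days.
90 mod 7 = 6, so 6 days after Monday is Sunday.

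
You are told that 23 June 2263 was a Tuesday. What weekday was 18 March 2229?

Count forward from the earlier date (March 18, 2229) to the later (June 23, 2263):
From March 18, 2229 to March 18, 2263: 34 years, of which 8 contain a Feb 29 — 26×365 + 8×366 = 12418 days.
March 2263: 31 − 18 = 13 days remain.
Then April (30), May (31): 30 + 31 = 61 days.
June 1–23, 2263: 23 days.
Residual: 97 days.
Total: 12515 days.
12515 mod 7 = 6, so 6 days before Tuesday is Wednesday.

Wednesday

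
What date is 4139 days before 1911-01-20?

1899-09-20

Count 4139 days before January 20, 1911:
Day-of-year of September 20, 1899: 263.
Day-of-year of January 20, 1911: 20.
1899 has 365 days, so 365 − 263 = 102 days remain in 1899.
Full years 1900–1910: 9 common + 2 leap = 9×365 + 2×366 = 4017 days.
Total: 102 + 4017 + 20 = 4139 days.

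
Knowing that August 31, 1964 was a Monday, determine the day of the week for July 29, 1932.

Count forward from the earlier date (July 29, 1932) to the later (August 31, 1964):
Day-of-year of July 29, 1932: 211.
Day-of-year of August 31, 1964: 244.
1932 has 366 days, so 366 − 211 = 155 days remain in 1932.
Full years 1933–1963: 24 common + 7 leap = 24×365 + 7×366 = 11322 days.
Total: 155 + 11322 + 244 = 11721 days.
11721 mod 7 = 3, so 3 days before Monday is Friday.

Friday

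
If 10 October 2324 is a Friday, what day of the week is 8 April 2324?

Tuesday

Count forward from the earlier date (April 8, 2324) to the later (October 10, 2324):
April 2324: 30 − 8 = 22 days remain.
Then May (31), June (30), July (31), August (31), September (30): 31 + 30 + 31 + 31 + 30 = 153 days.
October 1–10, 2324: 10 days.
Total: 22 + 153 + 10 = 185 days.
185 mod 7 = 3, so 3 days before Friday is Tuesday.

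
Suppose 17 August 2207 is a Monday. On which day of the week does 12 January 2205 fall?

Saturday

Count forward from the earlier date (January 12, 2205) to the later (August 17, 2207):
January 12, 2205 → January 12, 2206: 365 days.
January 12, 2206 → January 12, 2207: 365 days.
January 2207: 31 − 12 = 19 days remain.
Then February 2207 (28), March (31), April (30), May (31), June (30), July (31): 28 + 31 + 30 + 31 + 30 + 31 = 181 days.
August 1–17, 2207: 17 days.
Residual: 217 days.
Total: 947 days.
947 mod 7 = 2, so 2 days before Monday is Saturday.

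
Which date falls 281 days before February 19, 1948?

May 14, 1947

Count 281 days before February 19, 1948:
May 1947: 31 − 14 = 17 days remain.
Then June (30), July (31), August (31), September (30), October (31), November (30), December (31), January (31): 30 + 31 + 31 + 30 + 31 + 30 + 31 + 31 = 245 days.
February 1–19, 1948: 19 days (1948 is a leap year).
Total: 17 + 245 + 19 = 281 days.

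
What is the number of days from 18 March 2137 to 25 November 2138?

617

March 2137: 31 − 18 = 13 days remain.
Then 19 full months totalling 579 days.
November 1–25, 2138: 25 days.
Total: 13 + 579 + 25 = 617 days.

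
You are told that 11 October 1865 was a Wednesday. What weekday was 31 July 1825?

Count forward from the earlier date (July 31, 1825) to the later (October 11, 1865):
Day-of-year of July 31, 1825: 212.
Day-of-year of October 11, 1865: 284.
1825 has 365 days, so 365 − 212 = 153 days remain in 1825.
Full years 1826–1864: 29 common + 10 leap = 29×365 + 10×366 = 14245 days.
Total: 153 + 14245 + 284 = 14682 days.
14682 mod 7 = 3, so 3 days before Wednesday is Sunday.

Sunday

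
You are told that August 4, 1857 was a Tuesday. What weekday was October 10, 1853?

Monday

Count forward from the earlier date (October 10, 1853) to the later (August 4, 1857):
Day-of-year of October 10, 1853: 283.
Day-of-year of August 4, 1857: 216.
1853 has 365 days, so 365 − 283 = 82 days remain in 1853.
Full years: 1854: 365; 1855: 365; 1856: 366. Sum = 1096.
Total: 82 + 1096 + 216 = 1394 days.
1394 mod 7 = 1, so 1 day before Tuesday is Monday.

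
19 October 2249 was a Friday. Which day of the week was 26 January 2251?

Day-of-year of October 19, 2249: 292.
Day-of-year of January 26, 2251: 26.
2249 has 365 days, so 365 − 292 = 73 days remain in 2249.
Full years: 2250: 365. Sum = 365.
Total: 73 + 365 + 26 = 464 days.
464 mod 7 = 2, so 2 days after Friday is Sunday.

Sunday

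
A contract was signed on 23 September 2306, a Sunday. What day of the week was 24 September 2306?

Within September 2306: 24 − 23 = 1 day.
1 mod 7 = 1, so 1 day after Sunday is Monday.

Monday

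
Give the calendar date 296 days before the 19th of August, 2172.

the 28th of October, 2171

Count 296 days before August 19, 2172:
Day-of-year of October 28, 2171: 301.
Day-of-year of August 19, 2172: 232.
2171 has 365 days, so 365 − 301 = 64 days remain in 2171.
Total: 64 + 232 = 296 days.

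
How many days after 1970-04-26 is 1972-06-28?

794

April 1970: 30 − 26 = 4 days remain.
Then 25 full months totalling 762 days.
June 1–28, 1972: 28 days.
Total: 4 + 762 + 28 = 794 days.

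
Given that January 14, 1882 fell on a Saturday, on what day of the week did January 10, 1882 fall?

Count forward from the earlier date (January 10, 1882) to the later (January 14, 1882):
Within January 1882: 14 − 10 = 4 days.
4 mod 7 = 4, so 4 days before Saturday is Tuesday.

Tuesday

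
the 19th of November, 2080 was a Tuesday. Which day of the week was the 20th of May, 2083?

Day-of-year of November 19, 2080: 324.
Day-of-year of May 20, 2083: 140.
2080 has 366 days, so 366 − 324 = 42 days remain in 2080.
Full years: 2081: 365; 2082: 365. Sum = 730.
Total: 42 + 730 + 140 = 912 days.
912 mod 7 = 2, so 2 days after Tuesday is Thursday.

Thursday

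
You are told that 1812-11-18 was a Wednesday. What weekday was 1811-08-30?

Count forward from the earlier date (August 30, 1811) to the later (November 18, 1812):
Day-of-year of August 30, 1811: 242.
Day-of-year of November 18, 1812: 323.
1811 has 365 days, so 365 − 242 = 123 days remain in 1811.
Total: 123 + 323 = 446 days.
446 mod 7 = 5, so 5 days before Wednesday is Friday.

Friday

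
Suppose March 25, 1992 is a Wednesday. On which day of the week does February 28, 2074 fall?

Wednesday

Day-of-year of March 25, 1992: 85.
Day-of-year of February 28, 2074: 59.
1992 has 366 days, so 366 − 85 = 281 days remain in 1992.
Full years 1993–2073: 61 common + 20 leap = 61×365 + 20×366 = 29585 days.
Total: 281 + 29585 + 59 = 29925 days.
29925 is a multiple of 7, so February 28, 2074 falls on the same weekday: Wednesday.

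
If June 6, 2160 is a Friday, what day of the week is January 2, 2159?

Count forward from the earlier date (January 2, 2159) to the later (June 6, 2160):
January 2, 2159 → January 2, 2160: 365 days.
January 2160: 31 − 2 = 29 days remain.
Then February 2160 (29), March (31), April (30), May (31): 29 + 31 + 30 + 31 = 121 days.
June 1–6, 2160: 6 days.
Residual: 156 days.
Total: 521 days.
521 mod 7 = 3, so 3 days before Friday is Tuesday.

Tuesday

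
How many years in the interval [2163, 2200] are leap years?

Years divisible by 4 in [2163, 2200]: 2164, 2168, 2172, 2176, 2180, 2184, 2188, 2192, 2196, 2200.
Of these, 2200 is divisible by 100 but not 400, so not leap.
Leap years: 10 − 1 = 9.

9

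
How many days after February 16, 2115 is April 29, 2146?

11395

From February 16, 2115 to February 16, 2146: 31 years, of which 8 contain a Feb 29 — 23×365 + 8×366 = 11323 days.
February 2146: 28 − 16 = 12 days remain (2146 is not a leap year, so February has 28 days).
Then March (31): 31 days.
April 1–29, 2146: 29 days.
Residual: 72 days.
Total: 11395 days.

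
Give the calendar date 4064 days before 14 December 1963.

28 October 1952

Count 4064 days before December 14, 1963:
From October 28, 1952 to October 28, 1963: 11 years, of which 2 contain a Feb 29 — 9×365 + 2×366 = 4017 days.
October 1963: 31 − 28 = 3 days remain.
Then November (30): 30 days.
December 1–14, 1963: 14 days.
Residual: 47 days.
Total: 4064 days.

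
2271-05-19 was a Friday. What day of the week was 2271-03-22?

Count forward from the earlier date (March 22, 2271) to the later (May 19, 2271):
March 2271: 31 − 22 = 9 days remain.
Then April (30): 30 days.
May 1–19, 2271: 19 days.
Total: 9 + 30 + 19 = 58 days.
58 mod 7 = 2, so 2 days before Friday is Wednesday.

Wednesday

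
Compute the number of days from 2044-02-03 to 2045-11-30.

666

February 3, 2044 → February 3, 2045: 366 days (2044 is a leap year).
February 2045: 28 − 3 = 25 days remain (2045 is not a leap year, so February has 28 days).
Then March (31), April (30), May (31), June (30), July (31), August (31), September (30), October (31): 31 + 30 + 31 + 30 + 31 + 31 + 30 + 31 = 245 days.
November 1–30, 2045: 30 days.
Residual: 300 days.
Total: 666 days.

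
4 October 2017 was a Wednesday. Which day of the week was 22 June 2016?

Count forward from the earlier date (June 22, 2016) to the later (October 4, 2017):
Day-of-year of June 22, 2016: 174.
Day-of-year of October 4, 2017: 277.
2016 has 366 days, so 366 − 174 = 192 days remain in 2016.
Total: 192 + 277 = 469 days.
469 is a multiple of 7, so 22 June 2016 falls on the same weekday: Wednesday.

Wednesday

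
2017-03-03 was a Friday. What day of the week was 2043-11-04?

Day-of-year of March 3, 2017: 62.
Day-of-year of November 4, 2043: 308.
2017 has 365 days, so 365 − 62 = 303 days remain in 2017.
Full years 2018–2042: 19 common + 6 leap = 19×365 + 6×366 = 9131 days.
Total: 303 + 9131 + 308 = 9742 days.
9742 mod 7 = 5, so 5 days after Friday is Wednesday.

Wednesday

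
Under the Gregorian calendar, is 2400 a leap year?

Yes

2400 is a leap year (divisible by 400).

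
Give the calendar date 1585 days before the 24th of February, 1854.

the 23rd of October, 1849

Count 1585 days before February 24, 1854:
Day-of-year of October 23, 1849: 296.
Day-of-year of February 24, 1854: 55.
1849 has 365 days, so 365 − 296 = 69 days remain in 1849.
Full years: 1850: 365; 1851: 365; 1852: 366; 1853: 365. Sum = 1461.
Total: 69 + 1461 + 55 = 1585 days.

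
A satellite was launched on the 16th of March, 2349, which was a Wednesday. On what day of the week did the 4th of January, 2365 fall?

Monday

From March 16, 2349 to March 16, 2364: 15 years, of which 4 contain a Feb 29 — 11×365 + 4×366 = 5479 days.
March 2364: 31 − 16 = 15 days remain.
Then 9 full months totalling 275 days.
January 1–4, 2365: 4 days.
Residual: 294 days.
Total: 5773 days.
5773 mod 7 = 5, so 5 days after Wednesday is Monday.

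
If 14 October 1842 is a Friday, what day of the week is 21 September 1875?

Tuesday

From October 14, 1842 to October 14, 1874: 32 years, of which 8 contain a Feb 29 — 24×365 + 8×366 = 11688 days.
October 1874: 31 − 14 = 17 days remain.
Then 10 full months totalling 304 days.
September 1–21, 1875: 21 days.
Residual: 342 days.
Total: 12030 days.
12030 mod 7 = 4, so 4 days after Friday is Tuesday.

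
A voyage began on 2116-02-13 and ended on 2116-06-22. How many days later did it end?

February 2116: 29 − 13 = 16 days remain (2116 is a leap year, so February has 29 days).
Then March (31), April (30), May (31): 31 + 30 + 31 = 92 days.
June 1–22, 2116: 22 days.
Total: 16 + 92 + 22 = 130 days.

130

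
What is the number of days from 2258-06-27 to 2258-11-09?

June 2258: 30 − 27 = 3 days remain.
Then July (31), August (31), September (30), October (31): 31 + 31 + 30 + 31 = 123 days.
November 1–9, 2258: 9 days.
Total: 3 + 123 + 9 = 135 days.

135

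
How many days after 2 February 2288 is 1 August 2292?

1642

February 2, 2288 → February 2, 2289: 366 days (2288 is a leap year).
February 2, 2289 → February 2, 2290: 365 days.
February 2, 2290 → February 2, 2291: 365 days.
February 2, 2291 → February 2, 2292: 365 days.
February 2292: 29 − 2 = 27 days remain (2292 is a leap year, so February has 29 days).
Then March (31), April (30), May (31), June (30), July (31): 31 + 30 + 31 + 30 + 31 = 153 days.
August 1, 2292: 1 day.
Residual: 181 days.
Total: 1642 days.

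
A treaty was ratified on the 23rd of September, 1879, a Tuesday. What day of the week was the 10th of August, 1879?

Count forward from the earlier date (August 10, 1879) to the later (September 23, 1879):
August 1879: 31 − 10 = 21 days remain.
September 1–23, 1879: 23 days.
Total: 21 + 23 = 44 days.
44 mod 7 = 2, so 2 days before Tuesday is Sunday.

Sunday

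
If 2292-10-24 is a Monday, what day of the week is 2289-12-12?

Thursday

Count forward from the earlier date (December 12, 2289) to the later (October 24, 2292):
December 12, 2289 → December 12, 2290: 365 days.
December 12, 2290 → December 12, 2291: 365 days.
December 2291: 31 − 12 = 19 days remain.
Then 9 full months totalling 274 days.
October 1–24, 2292: 24 days.
Residual: 317 days.
Total: 1047 days.
1047 mod 7 = 4, so 4 days before Monday is Thursday.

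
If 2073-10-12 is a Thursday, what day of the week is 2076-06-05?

Friday

Day-of-year of October 12, 2073: 285.
Day-of-year of June 5, 2076: 157.
2073 has 365 days, so 365 − 285 = 80 days remain in 2073.
Full years: 2074: 365; 2075: 365. Sum = 730.
Total: 80 + 730 + 157 = 967 days.
967 mod 7 = 1, so 1 day after Thursday is Friday.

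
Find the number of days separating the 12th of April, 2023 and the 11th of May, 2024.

395

April 2023: 30 − 12 = 18 days remain.
Then 12 full months totalling 366 days.
May 1–11, 2024: 11 days.
Total: 18 + 366 + 11 = 395 days.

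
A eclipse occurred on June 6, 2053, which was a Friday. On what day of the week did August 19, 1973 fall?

Count forward from the earlier date (August 19, 1973) to the later (June 6, 2053):
Day-of-year of August 19, 1973: 231.
Day-of-year of June 6, 2053: 157.
1973 has 365 days, so 365 − 231 = 134 days remain in 1973.
Full years 1974–2052: 59 common + 20 leap = 59×365 + 20×366 = 28855 days.
Total: 134 + 28855 + 157 = 29146 days.
29146 mod 7 = 5, so 5 days before Friday is Sunday.

Sunday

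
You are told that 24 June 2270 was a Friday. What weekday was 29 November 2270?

June 2270: 30 − 24 = 6 days remain.
Then July (31), August (31), September (30), October (31): 31 + 31 + 30 + 31 = 123 days.
November 1–29, 2270: 29 days.
Total: 6 + 123 + 29 = 158 days.
158 mod 7 = 4, so 4 days after Friday is Tuesday.

Tuesday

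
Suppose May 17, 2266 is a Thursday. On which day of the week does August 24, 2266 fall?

May 2266: 31 − 17 = 14 days remain.
Then June (30), July (31): 30 + 31 = 61 days.
August 1–24, 2266: 24 days.
Total: 14 + 61 + 24 = 99 days.
99 mod 7 = 1, so 1 day after Thursday is Friday.

Friday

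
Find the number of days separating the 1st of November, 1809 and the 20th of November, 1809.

Within November 1809: 20 − 1 = 19 days.

19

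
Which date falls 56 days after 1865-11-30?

1866-01-25

Count 56 days after November 30, 1865:
November 1865: 30 − 30 = 0 days remain.
Then December (31): 31 days.
January 1–25, 1866: 25 days.
Residual: 56 days.
Total: 56 days.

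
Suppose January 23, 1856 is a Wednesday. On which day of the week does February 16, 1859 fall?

Wednesday

January 23, 1856 → January 23, 1857: 366 days (1856 is a leap year).
January 23, 1857 → January 23, 1858: 365 days.
January 23, 1858 → January 23, 1859: 365 days.
January 1859: 31 − 23 = 8 days remain.
February 1–16, 1859: 16 days (1859 is not a leap year).
Residual: 24 days.
Total: 1120 days.
1120 is a multiple of 7, so February 16, 1859 falls on the same weekday: Wednesday.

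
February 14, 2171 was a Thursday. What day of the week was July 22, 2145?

Count forward from the earlier date (July 22, 2145) to the later (February 14, 2171):
From July 22, 2145 to July 22, 2170: 25 years, of which 6 contain a Feb 29 — 19×365 + 6×366 = 9131 days.
July 2170: 31 − 22 = 9 days remain.
Then August (31), September (30), October (31), November (30), December (31), January (31): 31 + 30 + 31 + 30 + 31 + 31 = 184 days.
February 1–14, 2171: 14 days (2171 is not a leap year).
Residual: 207 days.
Total: 9338 days.
9338 is a multiple of 7, so July 22, 2145 falls on the same weekday: Thursday.

Thursday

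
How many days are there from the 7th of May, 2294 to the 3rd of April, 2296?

697

May 2294: 31 − 7 = 24 days remain.
Then 22 full months totalling 670 days.
April 1–3, 2296: 3 days.
Total: 24 + 670 + 3 = 697 days.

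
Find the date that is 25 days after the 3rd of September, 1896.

the 28th of September, 1896

Count 25 days after September 3, 1896:
Within September 1896: 28 − 3 = 25 days.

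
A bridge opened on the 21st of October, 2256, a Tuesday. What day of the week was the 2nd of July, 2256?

Wednesday

Count forward from the earlier date (July 2, 2256) to the later (October 21, 2256):
July 2256: 31 − 2 = 29 days remain.
Then August (31), September (30): 31 + 30 = 61 days.
October 1–21, 2256: 21 days.
Total: 29 + 61 + 21 = 111 days.
111 mod 7 = 6, so 6 days before Tuesday is Wednesday.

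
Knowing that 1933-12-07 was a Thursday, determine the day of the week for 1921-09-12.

Monday

Count forward from the earlier date (September 12, 1921) to the later (December 7, 1933):
From September 12, 1921 to September 12, 1933: 12 years, of which 3 contain a Feb 29 — 9×365 + 3×366 = 4383 days.
September 1933: 30 − 12 = 18 days remain.
Then October (31), November (30): 31 + 30 = 61 days.
December 1–7, 1933: 7 days.
Residual: 86 days.
Total: 4469 days.
4469 mod 7 = 3, so 3 days before Thursday is Monday.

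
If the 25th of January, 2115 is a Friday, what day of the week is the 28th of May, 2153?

Day-of-year of January 25, 2115: 25.
Day-of-year of May 28, 2153: 148.
2115 has 365 days, so 365 − 25 = 340 days remain in 2115.
Full years 2116–2152: 27 common + 10 leap = 27×365 + 10×366 = 13515 days.
Total: 340 + 13515 + 148 = 14003 days.
14003 mod 7 = 3, so 3 days after Friday is Monday.

Monday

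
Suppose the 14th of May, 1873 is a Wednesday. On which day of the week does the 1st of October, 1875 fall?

Friday

Day-of-year of May 14, 1873: 134.
Day-of-year of October 1, 1875: 274.
1873 has 365 days, so 365 − 134 = 231 days remain in 1873.
Full years: 1874: 365. Sum = 365.
Total: 231 + 365 + 274 = 870 days.
870 mod 7 = 2, so 2 days after Wednesday is Friday.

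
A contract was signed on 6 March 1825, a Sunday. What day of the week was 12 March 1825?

Saturday

Within March 1825: 12 − 6 = 6 days.
6 mod 7 = 6, so 6 days after Sunday is Saturday.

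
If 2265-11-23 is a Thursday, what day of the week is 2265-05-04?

Thursday

Count forward from the earlier date (May 4, 2265) to the later (November 23, 2265):
May 2265: 31 − 4 = 27 days remain.
Then June (30), July (31), August (31), September (30), October (31): 30 + 31 + 31 + 30 + 31 = 153 days.
November 1–23, 2265: 23 days.
Total: 27 + 153 + 23 = 203 days.
203 is a multiple of 7, so 2265-05-04 falls on the same weekday: Thursday.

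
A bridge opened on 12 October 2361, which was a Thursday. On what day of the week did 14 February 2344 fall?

Count forward from the earlier date (February 14, 2344) to the later (October 12, 2361):
Day-of-year of February 14, 2344: 45.
Day-of-year of October 12, 2361: 285.
2344 has 366 days, so 366 − 45 = 321 days remain in 2344.
Full years 2345–2360: 12 common + 4 leap = 12×365 + 4×366 = 5844 days.
Total: 321 + 5844 + 285 = 6450 days.
6450 mod 7 = 3, so 3 days before Thursday is Monday.

Monday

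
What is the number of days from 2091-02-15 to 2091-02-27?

Within February 2091: 27 − 15 = 12 days.

12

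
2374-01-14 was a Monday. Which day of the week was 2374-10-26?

Saturday

January 2374: 31 − 14 = 17 days remain.
Then February 2374 (28), March (31), April (30), May (31), June (30), July (31), August (31), September (30): 28 + 31 + 30 + 31 + 30 + 31 + 31 + 30 = 242 days.
October 1–26, 2374: 26 days.
Total: 17 + 242 + 26 = 285 days.
285 mod 7 = 5, so 5 days after Monday is Saturday.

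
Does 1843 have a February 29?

No

1843 is not a leap year.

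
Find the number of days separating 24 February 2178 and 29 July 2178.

155

February 2178: 28 − 24 = 4 days remain (2178 is not a leap year, so February has 28 days).
Then March (31), April (30), May (31), June (30): 31 + 30 + 31 + 30 = 122 days.
July 1–29, 2178: 29 days.
Total: 4 + 122 + 29 = 155 days.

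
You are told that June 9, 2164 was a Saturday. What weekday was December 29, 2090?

Count forward from the earlier date (December 29, 2090) to the later (June 9, 2164):
From December 29, 2090 to December 29, 2163: 73 years, of which 17 contain a Feb 29 — 56×365 + 17×366 = 26662 days.
(2100 is not a leap year (divisible by 100 but not 400).)
December 2163: 31 − 29 = 2 days remain.
Then January (31), February 2164 (29), March (31), April (30), May (31): 31 + 29 + 31 + 30 + 31 = 152 days.
June 1–9, 2164: 9 days.
Residual: 163 days.
Total: 26825 days.
26825 mod 7 = 1, so 1 day before Saturday is Friday.

Friday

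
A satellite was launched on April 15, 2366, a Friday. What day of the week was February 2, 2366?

Count forward from the earlier date (February 2, 2366) to the later (April 15, 2366):
February 2366: 28 − 2 = 26 days remain (2366 is not a leap year, so February has 28 days).
Then March (31): 31 days.
April 1–15, 2366: 15 days.
Total: 26 + 31 + 15 = 72 days.
72 mod 7 = 2, so 2 days before Friday is Wednesday.

Wednesday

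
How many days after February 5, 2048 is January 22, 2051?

1082

Day-of-year of February 5, 2048: 36.
Day-of-year of January 22, 2051: 22.
2048 has 366 days, so 366 − 36 = 330 days remain in 2048.
Full years: 2049: 365; 2050: 365. Sum = 730.
Total: 330 + 730 + 22 = 1082 days.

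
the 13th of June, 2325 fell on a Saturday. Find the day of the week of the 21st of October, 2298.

Count forward from the earlier date (October 21, 2298) to the later (June 13, 2325):
Day-of-year of October 21, 2298: 294.
Day-of-year of June 13, 2325: 164.
2298 has 365 days, so 365 − 294 = 71 days remain in 2298.
Full years 2299–2324: 20 common + 6 leap = 20×365 + 6×366 = 9496 days.
Total: 71 + 9496 + 164 = 9731 days.
9731 mod 7 = 1, so 1 day before Saturday is Friday.

Friday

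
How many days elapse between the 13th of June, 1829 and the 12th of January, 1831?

June 13, 1829 → June 13, 1830: 365 days.
June 1830: 30 − 13 = 17 days remain.
Then July (31), August (31), September (30), October (31), November (30), December (31): 31 + 31 + 30 + 31 + 30 + 31 = 184 days.
January 1–12, 1831: 12 days.
Residual: 213 days.
Total: 578 days.

578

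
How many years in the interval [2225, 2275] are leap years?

12

Years divisible by 4 in [2225, 2275]: 2228, 2232, 2236, 2240, 2244, 2248, 2252, 2256, 2260, 2264, 2268, 2272.
No century exceptions apply. Count: 12.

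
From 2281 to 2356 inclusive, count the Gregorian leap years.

18

Years divisible by 4: 2284, 2288, …, 2356 — 19 in all.
Of these, 2300 is divisible by 100 but not 400, so not leap.
Leap years: 19 − 1 = 18.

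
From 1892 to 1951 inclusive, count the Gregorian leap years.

Years divisible by 4: 1892, 1896, …, 1948 — 15 in all.
Of these, 1900 is divisible by 100 but not 400, so not leap.
Leap years: 15 − 1 = 14.

14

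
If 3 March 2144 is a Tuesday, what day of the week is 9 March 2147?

March 3, 2144 → March 3, 2145: 365 days.
March 3, 2145 → March 3, 2146: 365 days.
March 3, 2146 → March 3, 2147: 365 days.
Within March 2147: 9 − 3 = 6 days.
Total: 1101 days.
1101 mod 7 = 2, so 2 days after Tuesday is Thursday.

Thursday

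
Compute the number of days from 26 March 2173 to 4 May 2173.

March 2173: 31 − 26 = 5 days remain.
Then April (30): 30 days.
May 1–4, 2173: 4 days.
Total: 5 + 30 + 4 = 39 days.

39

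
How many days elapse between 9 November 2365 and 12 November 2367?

Day-of-year of November 9, 2365: 313.
Day-of-year of November 12, 2367: 316.
2365 has 365 days, so 365 − 313 = 52 days remain in 2365.
Full years: 2366: 365. Sum = 365.
Total: 52 + 365 + 316 = 733 days.

733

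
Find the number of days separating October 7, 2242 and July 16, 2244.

648

October 2242: 31 − 7 = 24 days remain.
Then 20 full months totalling 608 days.
July 1–16, 2244: 16 days.
Total: 24 + 608 + 16 = 648 days.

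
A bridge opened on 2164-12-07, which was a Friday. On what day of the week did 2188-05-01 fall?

Thursday

Day-of-year of December 7, 2164: 342.
Day-of-year of May 1, 2188: 122.
2164 has 366 days, so 366 − 342 = 24 days remain in 2164.
Full years 2165–2187: 18 common + 5 leap = 18×365 + 5×366 = 8400 days.
Total: 24 + 8400 + 122 = 8546 days.
8546 mod 7 = 6, so 6 days after Friday is Thursday.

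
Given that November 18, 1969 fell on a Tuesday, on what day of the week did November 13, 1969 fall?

Thursday

Count forward from the earlier date (November 13, 1969) to the later (November 18, 1969):
Within November 1969: 18 − 13 = 5 days.
5 mod 7 = 5, so 5 days before Tuesday is Thursday.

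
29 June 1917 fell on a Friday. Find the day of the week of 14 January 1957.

Day-of-year of June 29, 1917: 180.
Day-of-year of January 14, 1957: 14.
1917 has 365 days, so 365 − 180 = 185 days remain in 1917.
Full years 1918–1956: 29 common + 10 leap = 29×365 + 10×366 = 14245 days.
Total: 185 + 14245 + 14 = 14444 days.
14444 mod 7 = 3, so 3 days after Friday is Monday.

Monday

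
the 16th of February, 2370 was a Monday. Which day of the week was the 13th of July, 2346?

Saturday

Count forward from the earlier date (July 13, 2346) to the later (February 16, 2370):
Day-of-year of July 13, 2346: 194.
Day-of-year of February 16, 2370: 47.
2346 has 365 days, so 365 − 194 = 171 days remain in 2346.
Full years 2347–2369: 17 common + 6 leap = 17×365 + 6×366 = 8401 days.
Total: 171 + 8401 + 47 = 8619 days.
8619 mod 7 = 2, so 2 days before Monday is Saturday.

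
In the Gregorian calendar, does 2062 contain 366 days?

No

2062 is not a leap year.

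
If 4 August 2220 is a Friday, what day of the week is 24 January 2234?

Day-of-year of August 4, 2220: 217.
Day-of-year of January 24, 2234: 24.
2220 has 366 days, so 366 − 217 = 149 days remain in 2220.
Full years 2221–2233: 10 common + 3 leap = 10×365 + 3×366 = 4748 days.
Total: 149 + 4748 + 24 = 4921 days.
4921 is a multiple of 7, so 24 January 2234 falls on the same weekday: Friday.

Friday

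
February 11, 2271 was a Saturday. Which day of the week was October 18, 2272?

Friday

February 2271: 28 − 11 = 17 days remain (2271 is not a leap year, so February has 28 days).
Then 19 full months totalling 580 days.
October 1–18, 2272: 18 days.
Total: 17 + 580 + 18 = 615 days.
615 mod 7 = 6, so 6 days after Saturday is Friday.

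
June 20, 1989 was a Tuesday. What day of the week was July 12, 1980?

Count forward from the earlier date (July 12, 1980) to the later (June 20, 1989):
Day-of-year of July 12, 1980: 194.
Day-of-year of June 20, 1989: 171.
1980 has 366 days, so 366 − 194 = 172 days remain in 1980.
Full years 1981–1988: 6 common + 2 leap = 6×365 + 2×366 = 2922 days.
Total: 172 + 2922 + 171 = 3265 days.
3265 mod 7 = 3, so 3 days before Tuesday is Saturday.

Saturday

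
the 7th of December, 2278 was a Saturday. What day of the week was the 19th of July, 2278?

Count forward from the earlier date (July 19, 2278) to the later (December 7, 2278):
July 2278: 31 − 19 = 12 days remain.
Then August (31), September (30), October (31), November (30): 31 + 30 + 31 + 30 = 122 days.
December 1–7, 2278: 7 days.
Total: 12 + 122 + 7 = 141 days.
141 mod 7 = 1, so 1 day before Saturday is Friday.

Friday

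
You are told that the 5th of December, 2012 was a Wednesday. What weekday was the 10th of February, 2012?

Count forward from the earlier date (February 10, 2012) to the later (December 5, 2012):
February 2012: 29 − 10 = 19 days remain (2012 is a leap year, so February has 29 days).
Then 9 full months totalling 275 days.
December 1–5, 2012: 5 days.
Total: 19 + 275 + 5 = 299 days.
299 mod 7 = 5, so 5 days before Wednesday is Friday.

Friday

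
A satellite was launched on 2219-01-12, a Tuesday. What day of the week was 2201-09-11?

Count forward from the earlier date (September 11, 2201) to the later (January 12, 2219):
From September 11, 2201 to September 11, 2218: 17 years, of which 4 contain a Feb 29 — 13×365 + 4×366 = 6209 days.
September 2218: 30 − 11 = 19 days remain.
Then October (31), November (30), December (31): 31 + 30 + 31 = 92 days.
January 1–12, 2219: 12 days.
Residual: 123 days.
Total: 6332 days.
6332 mod 7 = 4, so 4 days before Tuesday is Friday.

Friday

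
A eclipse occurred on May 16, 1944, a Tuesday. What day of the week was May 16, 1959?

From May 16, 1944 to May 16, 1959: 15 years, of which 3 contain a Feb 29 — 12×365 + 3×366 = 5478 days.
Total: 5478 days.
5478 mod 7 = 4, so 4 days after Tuesday is Saturday.

Saturday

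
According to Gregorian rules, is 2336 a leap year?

2336 is a leap year.

Yes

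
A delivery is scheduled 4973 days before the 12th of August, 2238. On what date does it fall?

the 30th of December, 2224

Count 4973 days before August 12, 2238:
From December 30, 2224 to December 30, 2237: 13 years, of which 3 contain a Feb 29 — 10×365 + 3×366 = 4748 days.
December 2237: 31 − 30 = 1 day remains.
Then January (31), February 2238 (28), March (31), April (30), May (31), June (30), July (31): 31 + 28 + 31 + 30 + 31 + 30 + 31 = 212 days.
August 1–12, 2238: 12 days.
Residual: 225 days.
Total: 4973 days.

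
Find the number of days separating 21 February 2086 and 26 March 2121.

Day-of-year of February 21, 2086: 52.
Day-of-year of March 26, 2121: 85.
2086 has 365 days, so 365 − 52 = 313 days remain in 2086.
Full years 2087–2120: 26 common + 8 leap = 26×365 + 8×366 = 12418 days.
Total: 313 + 12418 + 85 = 12816 days.

12816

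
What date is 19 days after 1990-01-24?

1990-02-12

Count 19 days after January 24, 1990:
January 1990: 31 − 24 = 7 days remain.
February 1–12, 1990: 12 days (1990 is not a leap year).
Total: 7 + 12 = 19 days.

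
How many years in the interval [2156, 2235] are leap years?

Years divisible by 4: 2156, 2160, …, 2232 — 20 in all.
Of these, 2200 is divisible by 100 but not 400, so not leap.
Leap years: 20 − 1 = 19.

19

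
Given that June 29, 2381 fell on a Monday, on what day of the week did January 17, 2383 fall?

Monday

June 2381: 30 − 29 = 1 day remains.
Then 18 full months totalling 549 days.
January 1–17, 2383: 17 days.
Total: 1 + 549 + 17 = 567 days.
567 is a multiple of 7, so January 17, 2383 falls on the same weekday: Monday.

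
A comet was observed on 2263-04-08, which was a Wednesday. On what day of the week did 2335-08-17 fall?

Day-of-year of April 8, 2263: 98.
Day-of-year of August 17, 2335: 229.
2263 has 365 days, so 365 − 98 = 267 days remain in 2263.
Full years 2264–2334: 54 common + 17 leap = 54×365 + 17×366 = 25932 days.
Total: 267 + 25932 + 229 = 26428 days.
26428 mod 7 = 3, so 3 days after Wednesday is Saturday.

Saturday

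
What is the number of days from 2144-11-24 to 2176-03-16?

Day-of-year of November 24, 2144: 329.
Day-of-year of March 16, 2176: 76.
2144 has 366 days, so 366 − 329 = 37 days remain in 2144.
Full years 2145–2175: 24 common + 7 leap = 24×365 + 7×366 = 11322 days.
Total: 37 + 11322 + 76 = 11435 days.

11435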